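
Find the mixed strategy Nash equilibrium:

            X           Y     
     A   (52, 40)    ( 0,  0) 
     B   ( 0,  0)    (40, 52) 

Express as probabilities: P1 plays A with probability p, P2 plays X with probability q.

p = 0.5652, q = 0.4348

Work:
Find probabilities that make opponent indifferent:
P2 chooses q to make P1 indifferent between A and B
P1 chooses p to make P2 indifferent between X and Y
Mixed NE: P1 plays (A: 0.5652, B: 0.4348), P2 plays (X: 0.4348, Y: 0.5652)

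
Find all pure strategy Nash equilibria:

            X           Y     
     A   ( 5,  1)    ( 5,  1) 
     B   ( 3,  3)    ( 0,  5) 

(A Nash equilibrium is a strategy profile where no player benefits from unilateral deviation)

Nash equilibrium: (A, X), (A, Y)

Work:
Best responses:
  P1 vs X: payoffs [5, 3] → best response A (payoff 5)
  P1 vs Y: payoffs [5, 0] → best response A (payoff 5)
  P2 vs A: payoffs [1, 1] → best response X/Y (payoff 1)
  P2 vs B: payoffs [3, 5] → best response Y (payoff 5)
Mutual best responses: (A,X), (A,Y) → Nash equilibria.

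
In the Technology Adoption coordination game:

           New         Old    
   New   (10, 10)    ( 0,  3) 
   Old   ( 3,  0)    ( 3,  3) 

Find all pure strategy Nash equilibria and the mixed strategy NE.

Pure NE: (New, New) and (Old, Old); Mixed NE: p = 0.3, q = 0.3

Work:
Check pure NE:
(New, New): (10, 10) - no unilateral deviation beneficial
(Old, Old): (3, 3) - no unilateral deviation beneficial
Mixed NE: P1 plays New with p = 0.3, P2 plays New with q = 0.3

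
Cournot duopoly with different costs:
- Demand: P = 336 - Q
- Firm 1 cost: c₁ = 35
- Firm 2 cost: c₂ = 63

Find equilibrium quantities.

q₁* = 109.67, q₂* = 81.67

Work:
Reaction: q₁ = (336 - 35 - q₂)/2
Reaction: q₂ = (336 - 63 - q₁)/2
Solve simultaneously:
q₁* = (336 - 2×35 + 63)/3 = 109.67
q₂* = (336 - 2×63 + 35)/3 = 81.67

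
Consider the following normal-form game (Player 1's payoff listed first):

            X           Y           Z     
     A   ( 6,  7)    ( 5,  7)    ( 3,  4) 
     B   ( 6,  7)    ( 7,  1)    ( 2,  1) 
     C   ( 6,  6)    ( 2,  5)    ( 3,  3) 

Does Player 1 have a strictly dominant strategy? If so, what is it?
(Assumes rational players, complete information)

No strictly dominant strategy exists for Player 1

Work:
A strategy strictly dominates another if it gives a strictly higher payoff against every opponent action. Compare each pair of P1's strategies column-by-column:
  A vs B: [6 vs 6, 5 vs 7, 3 vs 2] → A does not strictly dominate B (column X: 6 ≤ 6)
  A vs C: [6 vs 6, 5 vs 2, 3 vs 3] → A does not strictly dominate C (column X: 6 ≤ 6)
  B vs A: [6 vs 6, 7 vs 5, 2 vs 3] → B does not strictly dominate A (column X: 6 ≤ 6)
  B vs C: [6 vs 6, 7 vs 2, 2 vs 3] → B does not strictly dominate C (column X: 6 ≤ 6)
  C vs A: [6 vs 6, 2 vs 5, 3 vs 3] → C does not strictly dominate A (column X: 6 ≤ 6)
  C vs B: [6 vs 6, 2 vs 7, 3 vs 2] → C does not strictly dominate B (column X: 6 ≤ 6)
No single strategy strictly dominates all others → no strictly dominant strategy.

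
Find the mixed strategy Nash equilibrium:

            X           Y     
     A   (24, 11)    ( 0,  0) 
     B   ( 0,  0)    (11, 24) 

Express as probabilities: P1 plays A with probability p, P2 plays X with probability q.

p = 0.6857, q = 0.3143

Work:
Find probabilities that make opponent indifferent:
P2 chooses q to make P1 indifferent between A and B
P1 chooses p to make P2 indifferent between X and Y
Mixed NE: P1 plays (A: 0.6857, B: 0.3143), P2 plays (X: 0.3143, Y: 0.6857)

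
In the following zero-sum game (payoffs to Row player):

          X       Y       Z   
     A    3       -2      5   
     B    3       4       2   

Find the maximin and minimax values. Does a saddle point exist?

Maximin = 2, Minimax = 3, Saddle: False

Work:
Row minimums: [-2, 2] → maximin = 2
Column maximums: [3, 4, 5] → minimax = 3
No saddle point (maximin ≠ minimax). Mixed strategy needed.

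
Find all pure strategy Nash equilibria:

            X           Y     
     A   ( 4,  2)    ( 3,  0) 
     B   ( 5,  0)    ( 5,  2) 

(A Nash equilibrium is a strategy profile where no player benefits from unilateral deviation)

Nash equilibrium: (B, Y)

Work:
Best responses:
  P1 vs X: payoffs [4, 5] → best response B (payoff 5)
  P1 vs Y: payoffs [3, 5] → best response B (payoff 5)
  P2 vs A: payoffs [2, 0] → best response X (payoff 2)
  P2 vs B: payoffs [0, 2] → best response Y (payoff 2)
Mutual best responses: (B,Y) → Nash equilibria.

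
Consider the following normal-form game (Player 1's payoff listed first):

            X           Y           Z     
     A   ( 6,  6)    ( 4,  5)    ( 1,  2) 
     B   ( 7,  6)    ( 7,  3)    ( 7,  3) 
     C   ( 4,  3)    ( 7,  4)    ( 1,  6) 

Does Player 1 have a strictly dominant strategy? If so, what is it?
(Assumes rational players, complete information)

No strictly dominant strategy exists for Player 1

Work:
A strategy strictly dominates another if it gives a strictly higher payoff against every opponent action. Compare each pair of P1's strategies column-by-column:
  A vs B: [6 vs 7, 4 vs 7, 1 vs 7] → A does not strictly dominate B (column X: 6 ≤ 7)
  A vs C: [6 vs 4, 4 vs 7, 1 vs 1] → A does not strictly dominate C (column Y: 4 ≤ 7)
  B vs A: [7 vs 6, 7 vs 4, 7 vs 1] → B strictly dominates A
  B vs C: [7 vs 4, 7 vs 7, 7 vs 1] → B does not strictly dominate C (column Y: 7 ≤ 7)
  C vs A: [4 vs 6, 7 vs 4, 1 vs 1] → C does not strictly dominate A (column X: 4 ≤ 6)
  C vs B: [4 vs 7, 7 vs 7, 1 vs 7] → C does not strictly dominate B (column X: 4 ≤ 7)
No single strategy strictly dominates all others → no strictly dominant strategy.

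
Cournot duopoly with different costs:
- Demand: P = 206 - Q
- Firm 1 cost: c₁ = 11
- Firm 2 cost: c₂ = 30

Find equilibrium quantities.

q₁* = 71.33, q₂* = 52.33

Work:
Reaction: q₁ = (206 - 11 - q₂)/2
Reaction: q₂ = (206 - 30 - q₁)/2
Solve simultaneously:
q₁* = (206 - 2×11 + 30)/3 = 71.33
q₂* = (206 - 2×30 + 11)/3 = 52.33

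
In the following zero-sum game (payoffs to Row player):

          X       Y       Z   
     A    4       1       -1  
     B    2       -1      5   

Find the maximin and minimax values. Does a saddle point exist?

Maximin = -1, Minimax = 1, Saddle: False

Work:
Row minimums: [-1, -1] → maximin = -1
Column maximums: [4, 1, 5] → minimax = 1
No saddle point (maximin ≠ minimax). Mixed strategy needed.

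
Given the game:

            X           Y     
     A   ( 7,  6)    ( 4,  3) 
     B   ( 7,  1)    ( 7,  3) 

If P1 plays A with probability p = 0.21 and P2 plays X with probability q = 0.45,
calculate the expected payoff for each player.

E[P1] = 6.6535, E[P2] = 2.5725

Work:
E[P1] = p·q·π₁(A,X) + p·(1-q)·π₁(A,Y) + (1-p)·q·π₁(B,X) + (1-p)·(1-q)·π₁(B,Y)
= 0.21·0.45·7 + 0.21·0.55·4 + 0.79·0.45·7 + 0.79·0.55·7
= 6.6535

E[P2] = 2.5725 (similar calculation)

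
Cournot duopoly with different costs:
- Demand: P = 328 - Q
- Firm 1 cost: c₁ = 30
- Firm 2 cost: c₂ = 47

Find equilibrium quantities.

q₁* = 105.0, q₂* = 88.0

Work:
Reaction: q₁ = (328 - 30 - q₂)/2
Reaction: q₂ = (328 - 47 - q₁)/2
Solve simultaneously:
q₁* = (328 - 2×30 + 47)/3 = 105.0
q₂* = (328 - 2×47 + 30)/3 = 88.0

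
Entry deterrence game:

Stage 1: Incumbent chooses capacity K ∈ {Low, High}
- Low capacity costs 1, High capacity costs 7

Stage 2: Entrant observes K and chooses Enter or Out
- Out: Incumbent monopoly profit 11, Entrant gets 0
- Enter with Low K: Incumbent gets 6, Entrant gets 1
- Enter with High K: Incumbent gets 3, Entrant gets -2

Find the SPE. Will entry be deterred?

SPE: (Low, Enter|Low, Out|High); Entry not deterred. Incumbent net profit = 5, Entrant gets 1

Work:
After Low K: Entrant enters (1 > 0)
After High K: Entrant stays out (-2 < 0)
Incumbent: Low → 6−1=5, High → 11−7=4
Incumbent chooses Low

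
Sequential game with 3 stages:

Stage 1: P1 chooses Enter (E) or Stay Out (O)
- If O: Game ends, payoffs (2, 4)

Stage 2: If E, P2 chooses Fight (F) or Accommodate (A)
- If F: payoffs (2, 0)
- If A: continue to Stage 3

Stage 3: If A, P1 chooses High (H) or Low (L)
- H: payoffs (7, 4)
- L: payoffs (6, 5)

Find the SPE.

SPE: (E, A, H); Outcome (7, 4)

Work:
Stage 3: P1 chooses H (7 vs 6)
Stage 2: P2: F->0, A->4 (anticipating H). Choose A
Stage 1: P1: O->2, E->7 (anticipating A, H). Choose E
SPE path: E -> A -> H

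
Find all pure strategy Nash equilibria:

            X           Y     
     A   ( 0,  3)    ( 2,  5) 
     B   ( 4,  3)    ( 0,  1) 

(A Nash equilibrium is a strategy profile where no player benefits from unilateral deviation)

Nash equilibrium: (A, Y), (B, X)

Work:
Best responses:
  P1 vs X: payoffs [0, 4] → best response B (payoff 4)
  P1 vs Y: payoffs [2, 0] → best response A (payoff 2)
  P2 vs A: payoffs [3, 5] → best response Y (payoff 5)
  P2 vs B: payoffs [3, 1] → best response X (payoff 3)
Mutual best responses: (A,Y), (B,X) → Nash equilibria.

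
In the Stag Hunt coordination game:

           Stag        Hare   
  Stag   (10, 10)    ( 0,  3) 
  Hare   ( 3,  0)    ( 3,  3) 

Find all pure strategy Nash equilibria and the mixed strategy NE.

Pure NE: (Stag, Stag) and (Hare, Hare); Mixed NE: p = 0.3, q = 0.3

Work:
Check pure NE:
(Stag, Stag): (10, 10) - no unilateral deviation beneficial
(Hare, Hare): (3, 3) - no unilateral deviation beneficial
Mixed NE: P1 plays Stag with p = 0.3, P2 plays Stag with q = 0.3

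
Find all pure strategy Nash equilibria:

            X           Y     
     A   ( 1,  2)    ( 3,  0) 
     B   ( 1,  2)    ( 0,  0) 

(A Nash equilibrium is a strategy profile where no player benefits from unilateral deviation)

Nash equilibrium: (A, X), (B, X)

Work:
Best responses:
  P1 vs X: payoffs [1, 1] → best response A/B (payoff 1)
  P1 vs Y: payoffs [3, 0] → best response A (payoff 3)
  P2 vs A: payoffs [2, 0] → best response X (payoff 2)
  P2 vs B: payoffs [2, 0] → best response X (payoff 2)
Mutual best responses: (A,X), (B,X) → Nash equilibria.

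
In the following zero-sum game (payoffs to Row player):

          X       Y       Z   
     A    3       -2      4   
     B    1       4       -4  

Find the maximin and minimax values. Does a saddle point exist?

Maximin = -2, Minimax = 3, Saddle: False

Work:
Row minimums: [-2, -4] → maximin = -2
Column maximums: [3, 4, 4] → minimax = 3
No saddle point (maximin ≠ minimax). Mixed strategy needed.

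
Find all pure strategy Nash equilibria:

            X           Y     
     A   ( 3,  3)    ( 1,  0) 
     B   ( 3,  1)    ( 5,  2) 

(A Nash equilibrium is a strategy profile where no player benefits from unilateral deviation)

Nash equilibrium: (A, X), (B, Y)

Work:
Best responses:
  P1 vs X: payoffs [3, 3] → best response A/B (payoff 3)
  P1 vs Y: payoffs [1, 5] → best response B (payoff 5)
  P2 vs A: payoffs [3, 0] → best response X (payoff 3)
  P2 vs B: payoffs [1, 2] → best response Y (payoff 2)
Mutual best responses: (A,X), (B,Y) → Nash equilibria.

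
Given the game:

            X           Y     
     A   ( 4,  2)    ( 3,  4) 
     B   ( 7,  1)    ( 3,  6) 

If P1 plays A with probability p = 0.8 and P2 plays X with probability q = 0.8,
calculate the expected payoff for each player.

E[P1] = 4.28, E[P2] = 2.32

Work:
E[P1] = p·q·π₁(A,X) + p·(1-q)·π₁(A,Y) + (1-p)·q·π₁(B,X) + (1-p)·(1-q)·π₁(B,Y)
= 0.8·0.8·4 + 0.8·0.2·3 + 0.2·0.8·7 + 0.2·0.2·3
= 4.28

E[P2] = 2.32 (similar calculation)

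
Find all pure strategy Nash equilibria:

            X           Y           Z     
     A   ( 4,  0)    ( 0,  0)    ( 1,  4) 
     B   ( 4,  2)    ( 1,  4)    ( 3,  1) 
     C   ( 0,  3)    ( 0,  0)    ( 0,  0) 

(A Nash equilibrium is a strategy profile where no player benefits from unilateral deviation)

Nash equilibrium: (B, Y)

Work:
Best responses:
  P1 vs X: payoffs [4, 4, 0] → best response A/B (payoff 4)
  P1 vs Y: payoffs [0, 1, 0] → best response B (payoff 1)
  P1 vs Z: payoffs [1, 3, 0] → best response B (payoff 3)
  P2 vs A: payoffs [0, 0, 4] → best response Z (payoff 4)
  P2 vs B: payoffs [2, 4, 1] → best response Y (payoff 4)
  P2 vs C: payoffs [3, 0, 0] → best response X (payoff 3)
Mutual best responses: (B,Y) → Nash equilibria.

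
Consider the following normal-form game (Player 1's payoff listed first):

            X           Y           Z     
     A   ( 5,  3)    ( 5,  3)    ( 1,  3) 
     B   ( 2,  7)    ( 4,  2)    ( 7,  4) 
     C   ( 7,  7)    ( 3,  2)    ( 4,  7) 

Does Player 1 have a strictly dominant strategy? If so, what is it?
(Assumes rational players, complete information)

No strictly dominant strategy exists for Player 1

Work:
A strategy strictly dominates another if it gives a strictly higher payoff against every opponent action. Compare each pair of P1's strategies column-by-column:
  A vs B: [5 vs 2, 5 vs 4, 1 vs 7] → A does not strictly dominate B (column Z: 1 ≤ 7)
  A vs C: [5 vs 7, 5 vs 3, 1 vs 4] → A does not strictly dominate C (column X: 5 ≤ 7)
  B vs A: [2 vs 5, 4 vs 5, 7 vs 1] → B does not strictly dominate A (column X: 2 ≤ 5)
  B vs C: [2 vs 7, 4 vs 3, 7 vs 4] → B does not strictly dominate C (column X: 2 ≤ 7)
  C vs A: [7 vs 5, 3 vs 5, 4 vs 1] → C does not strictly dominate A (column Y: 3 ≤ 5)
  C vs B: [7 vs 2, 3 vs 4, 4 vs 7] → C does not strictly dominate B (column Y: 3 ≤ 4)
No single strategy strictly dominates all others → no strictly dominant strategy.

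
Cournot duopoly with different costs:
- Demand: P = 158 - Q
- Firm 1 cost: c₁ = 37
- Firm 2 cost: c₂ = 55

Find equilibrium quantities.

q₁* = 46.33, q₂* = 28.33

Work:
Reaction: q₁ = (158 - 37 - q₂)/2
Reaction: q₂ = (158 - 55 - q₁)/2
Solve simultaneously:
q₁* = (158 - 2×37 + 55)/3 = 46.33
q₂* = (158 - 2×55 + 37)/3 = 28.33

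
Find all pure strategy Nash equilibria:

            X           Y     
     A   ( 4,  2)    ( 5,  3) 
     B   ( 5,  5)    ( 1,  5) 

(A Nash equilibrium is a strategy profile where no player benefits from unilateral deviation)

Nash equilibrium: (A, Y), (B, X)

Work:
Best responses:
  P1 vs X: payoffs [4, 5] → best response B (payoff 5)
  P1 vs Y: payoffs [5, 1] → best response A (payoff 5)
  P2 vs A: payoffs [2, 3] → best response Y (payoff 3)
  P2 vs B: payoffs [5, 5] → best response X/Y (payoff 5)
Mutual best responses: (A,Y), (B,X) → Nash equilibria.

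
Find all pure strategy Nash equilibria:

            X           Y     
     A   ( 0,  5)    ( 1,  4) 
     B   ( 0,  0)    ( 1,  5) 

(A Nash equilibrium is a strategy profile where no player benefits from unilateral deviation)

Nash equilibrium: (A, X), (B, Y)

Work:
Best responses:
  P1 vs X: payoffs [0, 0] → best response A/B (payoff 0)
  P1 vs Y: payoffs [1, 1] → best response A/B (payoff 1)
  P2 vs A: payoffs [5, 4] → best response X (payoff 5)
  P2 vs B: payoffs [0, 5] → best response Y (payoff 5)
Mutual best responses: (A,X), (B,Y) → Nash equilibria.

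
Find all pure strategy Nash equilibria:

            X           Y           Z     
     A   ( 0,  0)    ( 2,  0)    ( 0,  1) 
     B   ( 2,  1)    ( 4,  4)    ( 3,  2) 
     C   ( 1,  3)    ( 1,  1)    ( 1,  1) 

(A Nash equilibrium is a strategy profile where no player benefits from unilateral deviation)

Nash equilibrium: (B, Y)

Work:
Best responses:
  P1 vs X: payoffs [0, 2, 1] → best response B (payoff 2)
  P1 vs Y: payoffs [2, 4, 1] → best response B (payoff 4)
  P1 vs Z: payoffs [0, 3, 1] → best response B (payoff 3)
  P2 vs A: payoffs [0, 0, 1] → best response Z (payoff 1)
  P2 vs B: payoffs [1, 4, 2] → best response Y (payoff 4)
  P2 vs C: payoffs [3, 1, 1] → best response X (payoff 3)
Mutual best responses: (B,Y) → Nash equilibria.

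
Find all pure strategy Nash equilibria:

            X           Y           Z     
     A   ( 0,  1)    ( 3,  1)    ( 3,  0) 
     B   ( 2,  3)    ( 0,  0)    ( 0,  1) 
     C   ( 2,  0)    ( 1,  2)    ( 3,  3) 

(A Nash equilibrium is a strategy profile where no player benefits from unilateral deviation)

Nash equilibrium: (A, Y), (B, X), (C, Z)

Work:
Best responses:
  P1 vs X: payoffs [0, 2, 2] → best response B/C (payoff 2)
  P1 vs Y: payoffs [3, 0, 1] → best response A (payoff 3)
  P1 vs Z: payoffs [3, 0, 3] → best response A/C (payoff 3)
  P2 vs A: payoffs [1, 1, 0] → best response X/Y (payoff 1)
  P2 vs B: payoffs [3, 0, 1] → best response X (payoff 3)
  P2 vs C: payoffs [0, 2, 3] → best response Z (payoff 3)
Mutual best responses: (A,Y), (B,X), (C,Z) → Nash equilibria.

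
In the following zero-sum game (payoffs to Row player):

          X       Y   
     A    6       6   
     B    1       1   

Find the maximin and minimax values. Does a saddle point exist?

Maximin = 6, Minimax = 6, Saddle: True

Work:
Row minimums: [6, 1] → maximin = 6
Column maximums: [6, 6] → minimax = 6
Saddle point exists! Game value = 6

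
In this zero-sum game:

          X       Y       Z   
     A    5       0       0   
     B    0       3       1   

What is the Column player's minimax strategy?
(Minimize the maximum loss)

Column should play Z, value = 1

Work:
Column player minimizes Row's maximum payoff:
Column X: max payoff to Row = 5
Column Y: max payoff to Row = 3
Column Z: max payoff to Row = 1
Minimum is 1, achieved by column Z.
Minimax strategy: Z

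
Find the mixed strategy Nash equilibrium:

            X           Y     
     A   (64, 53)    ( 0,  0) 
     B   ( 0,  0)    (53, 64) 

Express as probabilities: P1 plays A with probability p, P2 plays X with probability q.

p = 0.547, q = 0.453

Work:
Find probabilities that make opponent indifferent:
P2 chooses q to make P1 indifferent between A and B
P1 chooses p to make P2 indifferent between X and Y
Mixed NE: P1 plays (A: 0.547, B: 0.453), P2 plays (X: 0.453, Y: 0.547)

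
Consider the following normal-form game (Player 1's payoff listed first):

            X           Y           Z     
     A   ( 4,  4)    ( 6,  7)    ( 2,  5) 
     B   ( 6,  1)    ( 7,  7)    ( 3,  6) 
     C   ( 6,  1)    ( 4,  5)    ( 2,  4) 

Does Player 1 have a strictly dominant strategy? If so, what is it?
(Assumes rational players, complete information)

No strictly dominant strategy exists for Player 1

Work:
A strategy strictly dominates another if it gives a strictly higher payoff against every opponent action. Compare each pair of P1's strategies column-by-column:
  A vs B: [4 vs 6, 6 vs 7, 2 vs 3] → A does not strictly dominate B (column X: 4 ≤ 6)
  A vs C: [4 vs 6, 6 vs 4, 2 vs 2] → A does not strictly dominate C (column X: 4 ≤ 6)
  B vs A: [6 vs 4, 7 vs 6, 3 vs 2] → B strictly dominates A
  B vs C: [6 vs 6, 7 vs 4, 3 vs 2] → B does not strictly dominate C (column X: 6 ≤ 6)
  C vs A: [6 vs 4, 4 vs 6, 2 vs 2] → C does not strictly dominate A (column Y: 4 ≤ 6)
  C vs B: [6 vs 6, 4 vs 7, 2 vs 3] → C does not strictly dominate B (column X: 6 ≤ 6)
No single strategy strictly dominates all others → no strictly dominant strategy.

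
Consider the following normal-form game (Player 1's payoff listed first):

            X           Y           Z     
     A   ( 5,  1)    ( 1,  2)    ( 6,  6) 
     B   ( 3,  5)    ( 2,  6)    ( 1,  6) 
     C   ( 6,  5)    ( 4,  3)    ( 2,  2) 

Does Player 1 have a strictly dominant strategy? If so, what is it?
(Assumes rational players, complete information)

No strictly dominant strategy exists for Player 1

Work:
A strategy strictly dominates another if it gives a strictly higher payoff against every opponent action. Compare each pair of P1's strategies column-by-column:
  A vs B: [5 vs 3, 1 vs 2, 6 vs 1] → A does not strictly dominate B (column Y: 1 ≤ 2)
  A vs C: [5 vs 6, 1 vs 4, 6 vs 2] → A does not strictly dominate C (column X: 5 ≤ 6)
  B vs A: [3 vs 5, 2 vs 1, 1 vs 6] → B does not strictly dominate A (column X: 3 ≤ 5)
  B vs C: [3 vs 6, 2 vs 4, 1 vs 2] → B does not strictly dominate C (column X: 3 ≤ 6)
  C vs A: [6 vs 5, 4 vs 1, 2 vs 6] → C does not strictly dominate A (column Z: 2 ≤ 6)
  C vs B: [6 vs 3, 4 vs 2, 2 vs 1] → C strictly dominates B
No single strategy strictly dominates all others → no strictly dominant strategy.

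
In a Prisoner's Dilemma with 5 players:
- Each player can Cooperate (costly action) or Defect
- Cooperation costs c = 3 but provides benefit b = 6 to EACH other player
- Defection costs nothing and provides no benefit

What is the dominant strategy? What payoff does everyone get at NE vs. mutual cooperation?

Dominant: Defect; NE payoff = 0; Coop payoff = 21

Work:
Defect dominates (saves cost c = 3, benefit to others is external)
NE: All defect → everyone gets 0
If all cooperate: each receives (4)×6 - 3 = 21
Social dilemma: 21 > 0 but NE gives 0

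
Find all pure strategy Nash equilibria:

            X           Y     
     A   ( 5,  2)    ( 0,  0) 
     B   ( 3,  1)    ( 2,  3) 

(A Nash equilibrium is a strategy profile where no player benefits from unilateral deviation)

Nash equilibrium: (A, X), (B, Y)

Work:
Best responses:
  P1 vs X: payoffs [5, 3] → best response A (payoff 5)
  P1 vs Y: payoffs [0, 2] → best response B (payoff 2)
  P2 vs A: payoffs [2, 0] → best response X (payoff 2)
  P2 vs B: payoffs [1, 3] → best response Y (payoff 3)
Mutual best responses: (A,X), (B,Y) → Nash equilibria.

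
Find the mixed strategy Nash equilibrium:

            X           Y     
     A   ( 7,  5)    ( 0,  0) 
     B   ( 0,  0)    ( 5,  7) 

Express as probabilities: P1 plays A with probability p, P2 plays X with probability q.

p = 0.5833, q = 0.4167

Work:
Find probabilities that make opponent indifferent:
P2 chooses q to make P1 indifferent between A and B
P1 chooses p to make P2 indifferent between X and Y
Mixed NE: P1 plays (A: 0.5833, B: 0.4167), P2 plays (X: 0.4167, Y: 0.5833)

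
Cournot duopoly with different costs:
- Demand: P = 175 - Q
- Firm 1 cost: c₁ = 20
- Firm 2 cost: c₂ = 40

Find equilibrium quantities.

q₁* = 58.33, q₂* = 38.33

Work:
Reaction: q₁ = (175 - 20 - q₂)/2
Reaction: q₂ = (175 - 40 - q₁)/2
Solve simultaneously:
q₁* = (175 - 2×20 + 40)/3 = 58.33
q₂* = (175 - 2×40 + 20)/3 = 38.33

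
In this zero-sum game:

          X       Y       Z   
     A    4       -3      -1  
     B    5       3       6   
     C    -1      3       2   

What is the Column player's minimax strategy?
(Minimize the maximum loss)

Column should play Y, value = 3

Work:
Column player minimizes Row's maximum payoff:
Column X: max payoff to Row = 5
Column Y: max payoff to Row = 3
Column Z: max payoff to Row = 6
Minimum is 3, achieved by column Y.
Minimax strategy: Y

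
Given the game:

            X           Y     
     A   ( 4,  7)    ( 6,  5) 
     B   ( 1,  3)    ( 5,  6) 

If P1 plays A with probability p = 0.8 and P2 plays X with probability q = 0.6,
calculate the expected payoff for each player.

E[P1] = 4.36, E[P2] = 5.8

Work:
E[P1] = p·q·π₁(A,X) + p·(1-q)·π₁(A,Y) + (1-p)·q·π₁(B,X) + (1-p)·(1-q)·π₁(B,Y)
= 0.8·0.6·4 + 0.8·0.4·6 + 0.2·0.6·1 + 0.2·0.4·5
= 4.36

E[P2] = 5.8 (similar calculation)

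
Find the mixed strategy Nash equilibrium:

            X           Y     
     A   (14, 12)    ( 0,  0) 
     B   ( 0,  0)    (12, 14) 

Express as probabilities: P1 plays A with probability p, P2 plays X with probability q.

p = 0.5385, q = 0.4615

Work:
Find probabilities that make opponent indifferent:
P2 chooses q to make P1 indifferent between A and B
P1 chooses p to make P2 indifferent between X and Y
Mixed NE: P1 plays (A: 0.5385, B: 0.4615), P2 plays (X: 0.4615, Y: 0.5385)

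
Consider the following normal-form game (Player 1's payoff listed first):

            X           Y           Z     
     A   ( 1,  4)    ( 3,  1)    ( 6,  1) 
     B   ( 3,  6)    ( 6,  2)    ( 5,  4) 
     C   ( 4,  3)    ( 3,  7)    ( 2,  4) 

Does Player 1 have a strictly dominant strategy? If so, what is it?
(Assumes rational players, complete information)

No strictly dominant strategy exists for Player 1

Work:
A strategy strictly dominates another if it gives a strictly higher payoff against every opponent action. Compare each pair of P1's strategies column-by-column:
  A vs B: [1 vs 3, 3 vs 6, 6 vs 5] → A does not strictly dominate B (column X: 1 ≤ 3)
  A vs C: [1 vs 4, 3 vs 3, 6 vs 2] → A does not strictly dominate C (column X: 1 ≤ 4)
  B vs A: [3 vs 1, 6 vs 3, 5 vs 6] → B does not strictly dominate A (column Z: 5 ≤ 6)
  B vs C: [3 vs 4, 6 vs 3, 5 vs 2] → B does not strictly dominate C (column X: 3 ≤ 4)
  C vs A: [4 vs 1, 3 vs 3, 2 vs 6] → C does not strictly dominate A (column Y: 3 ≤ 3)
  C vs B: [4 vs 3, 3 vs 6, 2 vs 5] → C does not strictly dominate B (column Y: 3 ≤ 6)
No single strategy strictly dominates all others → no strictly dominant strategy.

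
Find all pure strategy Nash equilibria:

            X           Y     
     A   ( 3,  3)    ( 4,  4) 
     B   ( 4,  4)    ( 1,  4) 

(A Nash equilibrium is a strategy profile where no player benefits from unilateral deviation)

Nash equilibrium: (A, Y), (B, X)

Work:
Best responses:
  P1 vs X: payoffs [3, 4] → best response B (payoff 4)
  P1 vs Y: payoffs [4, 1] → best response A (payoff 4)
  P2 vs A: payoffs [3, 4] → best response Y (payoff 4)
  P2 vs B: payoffs [4, 4] → best response X/Y (payoff 4)
Mutual best responses: (A,Y), (B,X) → Nash equilibria.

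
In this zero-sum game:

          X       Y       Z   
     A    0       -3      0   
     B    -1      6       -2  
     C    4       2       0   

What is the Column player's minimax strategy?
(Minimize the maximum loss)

Column should play Z, value = 0

Work:
Column player minimizes Row's maximum payoff:
Column X: max payoff to Row = 4
Column Y: max payoff to Row = 6
Column Z: max payoff to Row = 0
Minimum is 0, achieved by column Z.
Minimax strategy: Z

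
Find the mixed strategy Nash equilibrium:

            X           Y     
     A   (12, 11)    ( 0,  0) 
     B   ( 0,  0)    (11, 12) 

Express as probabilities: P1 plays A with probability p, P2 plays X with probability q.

p = 0.5217, q = 0.4783

Work:
Find probabilities that make opponent indifferent:
P2 chooses q to make P1 indifferent between A and B
P1 chooses p to make P2 indifferent between X and Y
Mixed NE: P1 plays (A: 0.5217, B: 0.4783), P2 plays (X: 0.4783, Y: 0.5217)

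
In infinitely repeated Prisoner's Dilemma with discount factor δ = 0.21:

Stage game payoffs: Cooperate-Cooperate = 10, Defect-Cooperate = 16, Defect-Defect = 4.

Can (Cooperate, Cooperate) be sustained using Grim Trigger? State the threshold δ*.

δ* = 0.5; since δ = 0.21 < 0.5, cooperation cannot be sustained

Work:
For Grim Trigger:
Cooperate forever: 10/(1-δ)
Defect then punished: 16 + 4·δ/(1-δ)
Need: 10/(1-δ) ≥ 16 + 4·δ/(1-δ)
Solving: δ ≥ (T-R)/(T-P) = (16-10)/(16-4) = 0.5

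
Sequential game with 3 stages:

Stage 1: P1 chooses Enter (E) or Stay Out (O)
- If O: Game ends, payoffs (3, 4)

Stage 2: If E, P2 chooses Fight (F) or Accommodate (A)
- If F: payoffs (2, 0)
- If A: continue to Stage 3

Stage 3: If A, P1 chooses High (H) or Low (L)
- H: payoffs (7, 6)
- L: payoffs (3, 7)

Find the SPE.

SPE: (E, A, H); Outcome (7, 6)

Work:
Stage 3: P1 chooses H (7 vs 3)
Stage 2: P2: F->0, A->6 (anticipating H). Choose A
Stage 1: P1: O->3, E->7 (anticipating A, H). Choose E
SPE path: E -> A -> H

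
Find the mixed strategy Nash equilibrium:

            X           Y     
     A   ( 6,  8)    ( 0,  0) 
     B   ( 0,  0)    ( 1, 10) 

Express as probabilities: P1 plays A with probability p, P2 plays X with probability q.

p = 0.5556, q = 0.1429

Work:
Find probabilities that make opponent indifferent:
P2 chooses q to make P1 indifferent between A and B
P1 chooses p to make P2 indifferent between X and Y
Mixed NE: P1 plays (A: 0.5556, B: 0.4444), P2 plays (X: 0.1429, Y: 0.8571)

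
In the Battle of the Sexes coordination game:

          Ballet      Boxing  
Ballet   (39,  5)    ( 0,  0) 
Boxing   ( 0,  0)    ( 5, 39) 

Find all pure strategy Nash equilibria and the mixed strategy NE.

Pure NE: (Ballet, Ballet) and (Boxing, Boxing); Mixed NE: p = 0.8864, q = 0.1136

Work:
Check pure NE:
(Ballet, Ballet): (39, 5) - no unilateral deviation beneficial
(Boxing, Boxing): (5, 39) - no unilateral deviation beneficial
Mixed NE: P1 plays Ballet with p = 0.8864, P2 plays Ballet with q = 0.1136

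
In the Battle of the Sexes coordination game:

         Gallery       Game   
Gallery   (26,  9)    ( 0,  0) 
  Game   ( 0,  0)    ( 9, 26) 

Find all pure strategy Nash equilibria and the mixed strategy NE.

Pure NE: (Gallery, Gallery) and (Game, Game); Mixed NE: p = 0.7429, q = 0.2571

Work:
Check pure NE:
(Gallery, Gallery): (26, 9) - no unilateral deviation beneficial
(Game, Game): (9, 26) - no unilateral deviation beneficial
Mixed NE: P1 plays Gallery with p = 0.7429, P2 plays Gallery with q = 0.2571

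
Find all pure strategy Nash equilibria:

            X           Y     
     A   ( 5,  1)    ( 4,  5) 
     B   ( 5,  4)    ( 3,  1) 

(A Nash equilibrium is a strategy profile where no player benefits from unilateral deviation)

Nash equilibrium: (A, Y), (B, X)

Work:
Best responses:
  P1 vs X: payoffs [5, 5] → best response A/B (payoff 5)
  P1 vs Y: payoffs [4, 3] → best response A (payoff 4)
  P2 vs A: payoffs [1, 5] → best response Y (payoff 5)
  P2 vs B: payoffs [4, 1] → best response X (payoff 4)
Mutual best responses: (A,Y), (B,X) → Nash equilibria.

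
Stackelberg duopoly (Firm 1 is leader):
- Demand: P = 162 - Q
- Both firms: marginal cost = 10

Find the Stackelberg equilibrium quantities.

q₁* (leader) = 76.0, q₂* (follower) = 38.0

Work:
Follower's reaction: q₂ = (a - c - q₁)/2
Leader substitutes: π₁ = q₁·(a - q₁ - (a-c-q₁)/2 - c)
FOC: q₁* = (162 - 10)/2 = 76.00
Then: q₂* = (162 - 10 - 76.0)/2 = 38.00
Leader has first-mover advantage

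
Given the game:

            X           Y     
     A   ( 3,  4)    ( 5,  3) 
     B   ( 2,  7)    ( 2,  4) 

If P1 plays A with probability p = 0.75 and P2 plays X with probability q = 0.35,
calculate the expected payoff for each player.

E[P1] = 3.725, E[P2] = 3.775

Work:
E[P1] = p·q·π₁(A,X) + p·(1-q)·π₁(A,Y) + (1-p)·q·π₁(B,X) + (1-p)·(1-q)·π₁(B,Y)
= 0.75·0.35·3 + 0.75·0.65·5 + 0.25·0.35·2 + 0.25·0.65·2
= 3.725

E[P2] = 3.775 (similar calculation)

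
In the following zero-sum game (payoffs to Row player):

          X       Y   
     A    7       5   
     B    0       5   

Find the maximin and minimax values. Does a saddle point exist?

Maximin = 5, Minimax = 5, Saddle: True

Work:
Row minimums: [5, 0] → maximin = 5
Column maximums: [7, 5] → minimax = 5
Saddle point exists! Game value = 5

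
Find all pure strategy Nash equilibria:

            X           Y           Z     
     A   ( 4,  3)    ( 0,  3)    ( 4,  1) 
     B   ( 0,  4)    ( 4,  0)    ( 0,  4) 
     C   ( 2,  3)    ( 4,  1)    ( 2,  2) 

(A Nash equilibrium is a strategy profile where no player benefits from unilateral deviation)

Nash equilibrium: (A, X)

Work:
Best responses:
  P1 vs X: payoffs [4, 0, 2] → best response A (payoff 4)
  P1 vs Y: payoffs [0, 4, 4] → best response B/C (payoff 4)
  P1 vs Z: payoffs [4, 0, 2] → best response A (payoff 4)
  P2 vs A: payoffs [3, 3, 1] → best response X/Y (payoff 3)
  P2 vs B: payoffs [4, 0, 4] → best response X/Z (payoff 4)
  P2 vs C: payoffs [3, 1, 2] → best response X (payoff 3)
Mutual best responses: (A,X) → Nash equilibria.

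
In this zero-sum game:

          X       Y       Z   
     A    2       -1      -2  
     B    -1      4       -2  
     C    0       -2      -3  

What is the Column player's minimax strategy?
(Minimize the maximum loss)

Column should play Z, value = -2

Work:
Column player minimizes Row's maximum payoff:
Column X: max payoff to Row = 2
Column Y: max payoff to Row = 4
Column Z: max payoff to Row = -2
Minimum is -2, achieved by column Z.
Minimax strategy: Z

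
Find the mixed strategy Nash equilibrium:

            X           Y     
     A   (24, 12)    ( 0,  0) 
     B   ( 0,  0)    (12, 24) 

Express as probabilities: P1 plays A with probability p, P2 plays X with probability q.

p = 0.6667, q = 0.3333

Work:
Find probabilities that make opponent indifferent:
P2 chooses q to make P1 indifferent between A and B
P1 chooses p to make P2 indifferent between X and Y
Mixed NE: P1 plays (A: 0.6667, B: 0.3333), P2 plays (X: 0.3333, Y: 0.6667)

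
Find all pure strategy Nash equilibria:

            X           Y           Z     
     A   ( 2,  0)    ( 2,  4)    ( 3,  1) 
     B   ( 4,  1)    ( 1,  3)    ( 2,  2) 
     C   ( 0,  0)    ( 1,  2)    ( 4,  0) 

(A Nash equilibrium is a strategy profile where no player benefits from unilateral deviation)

Nash equilibrium: (A, Y)

Work:
Best responses:
  P1 vs X: payoffs [2, 4, 0] → best response B (payoff 4)
  P1 vs Y: payoffs [2, 1, 1] → best response A (payoff 2)
  P1 vs Z: payoffs [3, 2, 4] → best response C (payoff 4)
  P2 vs A: payoffs [0, 4, 1] → best response Y (payoff 4)
  P2 vs B: payoffs [1, 3, 2] → best response Y (payoff 3)
  P2 vs C: payoffs [0, 2, 0] → best response Y (payoff 2)
Mutual best responses: (A,Y) → Nash equilibria.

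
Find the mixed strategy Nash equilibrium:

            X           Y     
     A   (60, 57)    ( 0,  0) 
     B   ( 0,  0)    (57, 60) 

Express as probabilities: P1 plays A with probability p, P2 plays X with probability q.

p = 0.5128, q = 0.4872

Work:
Find probabilities that make opponent indifferent:
P2 chooses q to make P1 indifferent between A and B
P1 chooses p to make P2 indifferent between X and Y
Mixed NE: P1 plays (A: 0.5128, B: 0.4872), P2 plays (X: 0.4872, Y: 0.5128)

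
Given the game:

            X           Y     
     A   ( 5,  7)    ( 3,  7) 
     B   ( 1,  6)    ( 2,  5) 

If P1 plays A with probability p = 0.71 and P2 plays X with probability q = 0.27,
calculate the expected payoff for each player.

E[P1] = 3.0151, E[P2] = 6.4983

Work:
E[P1] = p·q·π₁(A,X) + p·(1-q)·π₁(A,Y) + (1-p)·q·π₁(B,X) + (1-p)·(1-q)·π₁(B,Y)
= 0.71·0.27·5 + 0.71·0.73·3 + 0.29·0.27·1 + 0.29·0.73·2
= 3.0151

E[P2] = 6.4983 (similar calculation)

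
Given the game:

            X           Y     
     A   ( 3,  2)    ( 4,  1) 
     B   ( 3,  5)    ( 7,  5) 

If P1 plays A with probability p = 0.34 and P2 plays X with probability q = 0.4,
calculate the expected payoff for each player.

E[P1] = 4.788, E[P2] = 3.776

Work:
E[P1] = p·q·π₁(A,X) + p·(1-q)·π₁(A,Y) + (1-p)·q·π₁(B,X) + (1-p)·(1-q)·π₁(B,Y)
= 0.34·0.4·3 + 0.34·0.6·4 + 0.66·0.4·3 + 0.66·0.6·7
= 4.788

E[P2] = 3.776 (similar calculation)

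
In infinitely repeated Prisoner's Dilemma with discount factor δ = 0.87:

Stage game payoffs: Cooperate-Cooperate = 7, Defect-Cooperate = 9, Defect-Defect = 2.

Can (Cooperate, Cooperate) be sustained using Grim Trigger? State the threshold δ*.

δ* = 0.2857; since δ = 0.87 ≥ 0.2857, cooperation can be sustained

Work:
For Grim Trigger:
Cooperate forever: 7/(1-δ)
Defect then punished: 9 + 2·δ/(1-δ)
Need: 7/(1-δ) ≥ 9 + 2·δ/(1-δ)
Solving: δ ≥ (T-R)/(T-P) = (9-7)/(9-2) = 0.2857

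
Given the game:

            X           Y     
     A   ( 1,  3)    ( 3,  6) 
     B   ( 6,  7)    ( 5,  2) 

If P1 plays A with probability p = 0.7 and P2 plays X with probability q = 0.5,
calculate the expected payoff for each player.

E[P1] = 3.05, E[P2] = 4.5

Work:
E[P1] = p·q·π₁(A,X) + p·(1-q)·π₁(A,Y) + (1-p)·q·π₁(B,X) + (1-p)·(1-q)·π₁(B,Y)
= 0.7·0.5·1 + 0.7·0.5·3 + 0.3·0.5·6 + 0.3·0.5·5
= 3.05

E[P2] = 4.5 (similar calculation)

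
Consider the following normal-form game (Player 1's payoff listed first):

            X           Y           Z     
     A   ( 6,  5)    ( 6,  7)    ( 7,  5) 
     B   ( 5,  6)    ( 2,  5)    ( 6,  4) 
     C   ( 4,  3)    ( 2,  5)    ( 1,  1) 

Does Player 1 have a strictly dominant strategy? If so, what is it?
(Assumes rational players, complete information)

Yes, Player 1's strictly dominant strategy is A

Work:
A strategy strictly dominates another if it gives a strictly higher payoff against every opponent action. Compare each pair of P1's strategies column-by-column:
  A vs B: [6 vs 5, 6 vs 2, 7 vs 6] → A strictly dominates B
  A vs C: [6 vs 4, 6 vs 2, 7 vs 1] → A strictly dominates C
  B vs A: [5 vs 6, 2 vs 6, 6 vs 7] → B does not strictly dominate A (column X: 5 ≤ 6)
  B vs C: [5 vs 4, 2 vs 2, 6 vs 1] → B does not strictly dominate C (column Y: 2 ≤ 2)
  C vs A: [4 vs 6, 2 vs 6, 1 vs 7] → C does not strictly dominate A (column X: 4 ≤ 6)
  C vs B: [4 vs 5, 2 vs 2, 1 vs 6] → C does not strictly dominate B (column X: 4 ≤ 5)
A strictly dominates every other strategy → strictly dominant.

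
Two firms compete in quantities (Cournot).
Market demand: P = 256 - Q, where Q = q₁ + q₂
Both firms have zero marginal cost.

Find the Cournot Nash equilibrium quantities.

q₁* = q₂* = 85.33; P* = 85.33

Work:
Profit: π_i = P·q_i = (a - q_i - q_j)·q_i
FOC: ∂π_i/∂q_i = a - 2q_i - q_j = 0
Reaction function: q_i = (256 - q_j)/2
Symmetry: q* = 256/3 = 85.33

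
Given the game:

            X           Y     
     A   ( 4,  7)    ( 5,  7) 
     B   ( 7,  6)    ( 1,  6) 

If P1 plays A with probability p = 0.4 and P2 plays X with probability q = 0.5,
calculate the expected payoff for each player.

E[P1] = 4.2, E[P2] = 6.4

Work:
E[P1] = p·q·π₁(A,X) + p·(1-q)·π₁(A,Y) + (1-p)·q·π₁(B,X) + (1-p)·(1-q)·π₁(B,Y)
= 0.4·0.5·4 + 0.4·0.5·5 + 0.6·0.5·7 + 0.6·0.5·1
= 4.2

E[P2] = 6.4 (similar calculation)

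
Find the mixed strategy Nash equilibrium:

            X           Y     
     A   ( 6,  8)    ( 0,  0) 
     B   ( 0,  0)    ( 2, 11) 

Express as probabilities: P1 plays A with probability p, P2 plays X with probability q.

p = 0.5789, q = 0.25

Work:
Find probabilities that make opponent indifferent:
P2 chooses q to make P1 indifferent between A and B
P1 chooses p to make P2 indifferent between X and Y
Mixed NE: P1 plays (A: 0.5789, B: 0.4211), P2 plays (X: 0.25, Y: 0.75)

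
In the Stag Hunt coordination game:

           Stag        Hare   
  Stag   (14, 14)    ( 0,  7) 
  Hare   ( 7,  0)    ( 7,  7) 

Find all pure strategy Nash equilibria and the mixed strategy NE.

Pure NE: (Stag, Stag) and (Hare, Hare); Mixed NE: p = 0.5, q = 0.5

Work:
Check pure NE:
(Stag, Stag): (14, 14) - no unilateral deviation beneficial
(Hare, Hare): (7, 7) - no unilateral deviation beneficial
Mixed NE: P1 plays Stag with p = 0.5, P2 plays Stag with q = 0.5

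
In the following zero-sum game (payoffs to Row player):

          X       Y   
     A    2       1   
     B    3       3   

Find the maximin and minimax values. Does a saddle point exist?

Maximin = 3, Minimax = 3, Saddle: True

Work:
Row minimums: [1, 3] → maximin = 3
Column maximums: [3, 3] → minimax = 3
Saddle point exists! Game value = 3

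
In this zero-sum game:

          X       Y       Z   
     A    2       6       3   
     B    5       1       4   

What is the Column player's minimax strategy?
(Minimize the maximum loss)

Column should play Z, value = 4

Work:
Column player minimizes Row's maximum payoff:
Column X: max payoff to Row = 5
Column Y: max payoff to Row = 6
Column Z: max payoff to Row = 4
Minimum is 4, achieved by column Z.
Minimax strategy: Z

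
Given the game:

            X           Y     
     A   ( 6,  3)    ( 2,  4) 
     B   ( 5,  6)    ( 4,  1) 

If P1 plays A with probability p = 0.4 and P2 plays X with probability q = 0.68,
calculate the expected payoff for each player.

E[P1] = 4.696, E[P2] = 3.968

Work:
E[P1] = p·q·π₁(A,X) + p·(1-q)·π₁(A,Y) + (1-p)·q·π₁(B,X) + (1-p)·(1-q)·π₁(B,Y)
= 0.4·0.68·6 + 0.4·0.32·2 + 0.6·0.68·5 + 0.6·0.32·4
= 4.696

E[P2] = 3.968 (similar calculation)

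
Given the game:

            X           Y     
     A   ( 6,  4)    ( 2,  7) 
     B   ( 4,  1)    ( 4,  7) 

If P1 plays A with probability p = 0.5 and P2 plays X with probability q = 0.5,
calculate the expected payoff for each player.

E[P1] = 4.0, E[P2] = 4.75

Work:
E[P1] = p·q·π₁(A,X) + p·(1-q)·π₁(A,Y) + (1-p)·q·π₁(B,X) + (1-p)·(1-q)·π₁(B,Y)
= 0.5·0.5·6 + 0.5·0.5·2 + 0.5·0.5·4 + 0.5·0.5·4
= 4.0

E[P2] = 4.75 (similar calculation)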